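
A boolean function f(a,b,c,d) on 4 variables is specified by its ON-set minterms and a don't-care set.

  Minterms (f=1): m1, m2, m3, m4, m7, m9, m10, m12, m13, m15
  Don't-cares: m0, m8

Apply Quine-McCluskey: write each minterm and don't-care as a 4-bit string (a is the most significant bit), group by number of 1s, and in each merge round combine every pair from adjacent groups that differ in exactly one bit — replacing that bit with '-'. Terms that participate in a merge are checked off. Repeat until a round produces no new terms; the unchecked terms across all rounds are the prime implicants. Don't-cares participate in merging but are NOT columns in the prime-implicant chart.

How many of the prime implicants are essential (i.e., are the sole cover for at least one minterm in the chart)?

2

Round 0: 0000✓ 0001✓ 0010✓ 0011✓ 0100✓ 0111✓ 1000✓ 1001✓ 1010✓ 1100✓ 1101✓ 1111✓
Round 1: -000✓ -001✓ -010✓ -100✓ -111 0-00✓ 0-11 00-0✓ 00-1✓ 000-✓ 001-✓ 1-00✓ 1-01✓ 10-0✓ 100-✓ 11-1 110-✓
Round 2: --00 -0-0 -00- 00-- 1-0-
PIs = {--00, -0-0, -00-, -111, 0-11, 00--, 1-0-, 11-1}
Coverage chart:
  m1: -00-,00--
  m2: -0-0,00--
  m3: 0-11,00--
  m4: --00 ←essential
  m7: -111,0-11
  m9: -00-,1-0-
  m10: -0-0 ←essential
  m12: --00,1-0-
  m13: 1-0-,11-1
  m15: -111,11-1
Essential: --00, -0-0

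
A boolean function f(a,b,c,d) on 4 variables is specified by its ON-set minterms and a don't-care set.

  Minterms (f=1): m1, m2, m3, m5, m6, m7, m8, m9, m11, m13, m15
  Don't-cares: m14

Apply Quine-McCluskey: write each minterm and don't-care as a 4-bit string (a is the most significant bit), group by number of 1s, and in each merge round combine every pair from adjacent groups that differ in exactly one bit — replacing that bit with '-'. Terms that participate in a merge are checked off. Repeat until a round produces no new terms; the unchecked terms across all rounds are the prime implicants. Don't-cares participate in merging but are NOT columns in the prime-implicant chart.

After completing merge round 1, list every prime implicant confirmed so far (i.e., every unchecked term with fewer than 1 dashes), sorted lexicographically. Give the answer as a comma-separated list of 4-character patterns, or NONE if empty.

[col 0] 0001*, 0010*, 0011*, 0101*, 0110*, 0111*, 1000*, 1001*, 1011*, 1101*, 1110*, 1111*
[col 1] -001*, -011*, -101*, -110*, -111*, 0-01*, 0-10*, 0-11*, 00-1*, 001-*, 01-1*, 011-*, 1-01*, 1-11*, 10-1*, 100-, 11-1*, 111-*
[col 2] --01*, --11*, -0-1*, -1-1*, -11-, 0--1*, 0-1-, 1--1*
[col 3] ---1
Prime implicants: ---1, -11-, 0-1-, 100-

NONE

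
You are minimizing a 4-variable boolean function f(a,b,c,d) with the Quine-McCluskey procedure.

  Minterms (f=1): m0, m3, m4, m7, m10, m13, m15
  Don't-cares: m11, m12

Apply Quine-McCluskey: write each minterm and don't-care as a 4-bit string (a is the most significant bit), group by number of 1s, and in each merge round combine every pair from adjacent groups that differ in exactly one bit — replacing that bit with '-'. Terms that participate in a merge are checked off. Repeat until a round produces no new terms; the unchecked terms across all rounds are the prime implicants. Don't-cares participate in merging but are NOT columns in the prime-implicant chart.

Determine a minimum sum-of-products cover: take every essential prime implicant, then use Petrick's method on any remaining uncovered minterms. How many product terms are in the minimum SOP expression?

4

size-2^0 implicants → 0000(✓)  0011(✓)  0100(✓)  0111(✓)  1010(✓)  1011(✓)  1100(✓)  1101(✓)  1111(✓)
size-2^1 implicants → -011(✓)  -100  -111(✓)  0-00  0-11(✓)  1-11(✓)  101-  11-1  110-
size-2^2 implicants → --11
Unchecked terms (primes): --11, -100, 0-00, 101-, 11-1, 110-
Minterm coverage:
  m0 ⊆ 0-00 [E]
  m3 ⊆ --11 [E]
  m4 ⊆ -100,0-00
  m7 ⊆ --11 [E]
  m10 ⊆ 101- [E]
  m13 ⊆ 11-1,110-
  m15 ⊆ --11,11-1
E = {--11, 0-00, 101-}
Petrick residual → 11-1
Cover = cd + a'c'd' + ab'c + abd  |cover|=4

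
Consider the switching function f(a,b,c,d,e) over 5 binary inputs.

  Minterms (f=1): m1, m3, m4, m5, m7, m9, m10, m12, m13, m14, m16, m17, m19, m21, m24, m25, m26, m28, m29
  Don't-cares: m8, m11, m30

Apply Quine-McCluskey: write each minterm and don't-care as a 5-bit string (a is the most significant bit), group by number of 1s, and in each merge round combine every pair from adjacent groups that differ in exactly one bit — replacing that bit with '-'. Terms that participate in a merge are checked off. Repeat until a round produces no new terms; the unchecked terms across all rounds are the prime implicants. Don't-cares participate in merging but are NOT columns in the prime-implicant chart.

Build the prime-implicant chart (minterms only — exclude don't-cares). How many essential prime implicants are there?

6

size-2^0 implicants → 00001(✓)  00011(✓)  00100(✓)  00101(✓)  00111(✓)  01000(✓)  01001(✓)  01010(✓)  01011(✓)  01100(✓)  01101(✓)  01110(✓)  10000(✓)  10001(✓)  10011(✓)  10101(✓)  11000(✓)  11001(✓)  11010(✓)  11100(✓)  11101(✓)  11110(✓)
size-2^1 implicants → -0001(✓)  -0011(✓)  -0101(✓)  -1000(✓)  -1001(✓)  -1010(✓)  -1100(✓)  -1101(✓)  -1110(✓)  0-001(✓)  0-011(✓)  0-100(✓)  0-101(✓)  00-01(✓)  00-11(✓)  000-1(✓)  001-1(✓)  0010-(✓)  01-00(✓)  01-01(✓)  01-10(✓)  010-0(✓)  010-1(✓)  0100-(✓)  0101-(✓)  011-0(✓)  0110-(✓)  1-000(✓)  1-001(✓)  1-101(✓)  10-01(✓)  100-1(✓)  1000-(✓)  11-00(✓)  11-01(✓)  11-10(✓)  110-0(✓)  1100-(✓)  111-0(✓)  1110-(✓)
size-2^2 implicants → --001(✓)  --101(✓)  -0-01(✓)  -00-1  -1-00(✓)  -1-01(✓)  -1-10(✓)  -10-0(✓)  -100-(✓)  -11-0(✓)  -110-(✓)  0--01(✓)  0-0-1  0-10-  00--1  01--0(✓)  01-0-(✓)  010--  1--01(✓)  1-00-  11--0(✓)  11-0-(✓)
size-2^3 implicants → ---01  -1--0  -1-0-
Unchecked terms (primes): ---01, -00-1, -1--0, -1-0-, 0-0-1, 0-10-, 00--1, 010--, 1-00-
Minterm coverage:
  m1 ⊆ ---01,-00-1,0-0-1,00--1
  m3 ⊆ -00-1,0-0-1,00--1
  m4 ⊆ 0-10- [E]
  m5 ⊆ ---01,0-10-,00--1
  m7 ⊆ 00--1 [E]
  m9 ⊆ ---01,-1-0-,0-0-1,010--
  m10 ⊆ -1--0,010--
  m12 ⊆ -1--0,-1-0-,0-10-
  m13 ⊆ ---01,-1-0-,0-10-
  m14 ⊆ -1--0 [E]
  m16 ⊆ 1-00- [E]
  m17 ⊆ ---01,-00-1,1-00-
  m19 ⊆ -00-1 [E]
  m21 ⊆ ---01 [E]
  m24 ⊆ -1--0,-1-0-,1-00-
  m25 ⊆ ---01,-1-0-,1-00-
  m26 ⊆ -1--0 [E]
  m28 ⊆ -1--0,-1-0-
  m29 ⊆ ---01,-1-0-
E = {---01, -00-1, -1--0, 0-10-, 00--1, 1-00-}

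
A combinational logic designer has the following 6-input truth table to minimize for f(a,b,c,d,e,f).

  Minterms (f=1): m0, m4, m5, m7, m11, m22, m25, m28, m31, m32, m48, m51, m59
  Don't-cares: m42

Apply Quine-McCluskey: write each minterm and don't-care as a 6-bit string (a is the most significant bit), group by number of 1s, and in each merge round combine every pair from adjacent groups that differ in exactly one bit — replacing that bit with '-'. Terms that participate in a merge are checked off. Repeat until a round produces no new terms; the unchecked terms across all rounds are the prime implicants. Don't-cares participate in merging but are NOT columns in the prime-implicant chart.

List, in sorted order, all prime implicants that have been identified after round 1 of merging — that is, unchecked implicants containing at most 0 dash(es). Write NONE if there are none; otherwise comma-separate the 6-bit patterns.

001011, 010110, 011001, 011100, 011111, 101010

Round 0: 000000✓ 000100✓ 000101✓ 000111✓ 001011 010110 011001 011100 011111 100000✓ 101010 110000✓ 110011✓ 111011✓
Round 1: -00000 000-00 0001-1 00010- 1-0000 11-011
PIs = {-00000, 000-00, 0001-1, 00010-, 001011, 010110, 011001, 011100, 011111, 1-0000, 101010, 11-011}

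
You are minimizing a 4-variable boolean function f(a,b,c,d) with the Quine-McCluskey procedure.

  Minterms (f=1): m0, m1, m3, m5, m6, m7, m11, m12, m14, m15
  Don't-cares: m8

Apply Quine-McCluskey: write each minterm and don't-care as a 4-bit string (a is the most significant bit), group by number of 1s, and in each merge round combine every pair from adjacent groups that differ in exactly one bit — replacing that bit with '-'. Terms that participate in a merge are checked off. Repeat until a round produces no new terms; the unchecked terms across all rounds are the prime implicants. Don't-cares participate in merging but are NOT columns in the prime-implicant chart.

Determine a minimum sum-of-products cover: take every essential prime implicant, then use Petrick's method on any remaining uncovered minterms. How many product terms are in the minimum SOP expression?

size-2^0 implicants → 0000(✓)  0001(✓)  0011(✓)  0101(✓)  0110(✓)  0111(✓)  1000(✓)  1011(✓)  1100(✓)  1110(✓)  1111(✓)
size-2^1 implicants → -000  -011(✓)  -110(✓)  -111(✓)  0-01(✓)  0-11(✓)  00-1(✓)  000-  01-1(✓)  011-(✓)  1-00  1-11(✓)  11-0  111-(✓)
size-2^2 implicants → --11  -11-  0--1
Unchecked terms (primes): --11, -000, -11-, 0--1, 000-, 1-00, 11-0
Minterm coverage:
  m0 ⊆ -000,000-
  m1 ⊆ 0--1,000-
  m3 ⊆ --11,0--1
  m5 ⊆ 0--1 [E]
  m6 ⊆ -11- [E]
  m7 ⊆ --11,-11-,0--1
  m11 ⊆ --11 [E]
  m12 ⊆ 1-00,11-0
  m14 ⊆ -11-,11-0
  m15 ⊆ --11,-11-
E = {--11, -11-, 0--1}
Petrick residual → -000, 1-00
Cover = cd + b'c'd' + bc + a'd + ac'd'  |cover|=5

5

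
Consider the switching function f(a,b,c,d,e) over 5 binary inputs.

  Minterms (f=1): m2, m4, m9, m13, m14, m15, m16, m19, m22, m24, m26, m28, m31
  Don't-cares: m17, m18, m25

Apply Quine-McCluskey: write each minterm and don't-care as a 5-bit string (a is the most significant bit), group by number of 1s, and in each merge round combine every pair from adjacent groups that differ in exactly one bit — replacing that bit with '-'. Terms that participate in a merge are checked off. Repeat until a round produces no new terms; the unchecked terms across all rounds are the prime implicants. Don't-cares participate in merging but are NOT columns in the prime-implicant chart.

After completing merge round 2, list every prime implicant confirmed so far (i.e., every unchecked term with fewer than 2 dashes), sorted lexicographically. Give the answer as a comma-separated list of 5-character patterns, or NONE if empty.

-0010, -1001, -1111, 00100, 01-01, 011-1, 0111-, 10-10, 11-00

Round 0: 00010✓ 00100 01001✓ 01101✓ 01110✓ 01111✓ 10000✓ 10001✓ 10010✓ 10011✓ 10110✓ 11000✓ 11001✓ 11010✓ 11100✓ 11111✓
Round 1: -0010 -1001 -1111 01-01 011-1 0111- 1-000✓ 1-001✓ 1-010✓ 10-10 100-0✓ 100-1✓ 1000-✓ 1001-✓ 11-00 110-0✓ 1100-✓
Round 2: 1-0-0 1-00- 100--
PIs = {-0010, -1001, -1111, 00100, 01-01, 011-1, 0111-, 1-0-0, 1-00-, 10-10, 100--, 11-00}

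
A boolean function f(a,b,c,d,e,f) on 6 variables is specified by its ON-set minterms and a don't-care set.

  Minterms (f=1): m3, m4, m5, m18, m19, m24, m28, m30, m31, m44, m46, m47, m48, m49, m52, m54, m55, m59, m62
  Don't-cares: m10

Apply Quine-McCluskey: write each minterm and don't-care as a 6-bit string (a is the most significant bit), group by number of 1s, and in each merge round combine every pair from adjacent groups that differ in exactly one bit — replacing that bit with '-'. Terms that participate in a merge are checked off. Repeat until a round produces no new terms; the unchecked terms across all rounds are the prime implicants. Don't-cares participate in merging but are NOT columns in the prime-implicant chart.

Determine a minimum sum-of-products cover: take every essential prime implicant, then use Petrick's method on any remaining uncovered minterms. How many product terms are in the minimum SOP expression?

12

size-2^0 implicants → 000011(✓)  000100(✓)  000101(✓)  001010  010010(✓)  010011(✓)  011000(✓)  011100(✓)  011110(✓)  011111(✓)  101100(✓)  101110(✓)  101111(✓)  110000(✓)  110001(✓)  110100(✓)  110110(✓)  110111(✓)  111011  111110(✓)
size-2^1 implicants → -11110  0-0011  00010-  01001-  011-00  0111-0  01111-  1-1110  1011-0  10111-  11-110  110-00  11000-  1101-0  11011-
Unchecked terms (primes): -11110, 0-0011, 00010-, 001010, 01001-, 011-00, 0111-0, 01111-, 1-1110, 1011-0, 10111-, 11-110, 110-00, 11000-, 1101-0, 11011-, 111011
Minterm coverage:
  m3 ⊆ 0-0011 [E]
  m4 ⊆ 00010- [E]
  m5 ⊆ 00010- [E]
  m18 ⊆ 01001- [E]
  m19 ⊆ 0-0011,01001-
  m24 ⊆ 011-00 [E]
  m28 ⊆ 011-00,0111-0
  m30 ⊆ -11110,0111-0,01111-
  m31 ⊆ 01111- [E]
  m44 ⊆ 1011-0 [E]
  m46 ⊆ 1-1110,1011-0,10111-
  m47 ⊆ 10111- [E]
  m48 ⊆ 110-00,11000-
  m49 ⊆ 11000- [E]
  m52 ⊆ 110-00,1101-0
  m54 ⊆ 11-110,1101-0,11011-
  m55 ⊆ 11011- [E]
  m59 ⊆ 111011 [E]
  m62 ⊆ -11110,1-1110,11-110
E = {0-0011, 00010-, 01001-, 011-00, 01111-, 1011-0, 10111-, 11000-, 11011-, 111011}
Petrick residual → -11110, 110-00
Cover = bcdef' + a'c'd'ef + a'b'c'de' + a'bc'd'e + a'bce'f' + a'bcde + ab'cdf' + ab'cde + abc'e'f' + abc'd'e' + abc'de + abcd'ef  |cover|=12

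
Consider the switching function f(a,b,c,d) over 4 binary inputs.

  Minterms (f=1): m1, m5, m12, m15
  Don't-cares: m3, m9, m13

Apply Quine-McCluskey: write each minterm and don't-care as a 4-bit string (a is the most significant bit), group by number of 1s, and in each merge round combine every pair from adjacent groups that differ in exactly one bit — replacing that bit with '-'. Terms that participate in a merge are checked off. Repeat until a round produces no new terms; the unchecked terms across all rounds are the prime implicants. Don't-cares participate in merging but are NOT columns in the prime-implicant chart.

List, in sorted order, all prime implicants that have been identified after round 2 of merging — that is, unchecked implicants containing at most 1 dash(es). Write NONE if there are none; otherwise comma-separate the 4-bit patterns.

00-1, 11-1, 110-

size-2^0 implicants → 0001(✓)  0011(✓)  0101(✓)  1001(✓)  1100(✓)  1101(✓)  1111(✓)
size-2^1 implicants → -001(✓)  -101(✓)  0-01(✓)  00-1  1-01(✓)  11-1  110-
size-2^2 implicants → --01
Unchecked terms (primes): --01, 00-1, 11-1, 110-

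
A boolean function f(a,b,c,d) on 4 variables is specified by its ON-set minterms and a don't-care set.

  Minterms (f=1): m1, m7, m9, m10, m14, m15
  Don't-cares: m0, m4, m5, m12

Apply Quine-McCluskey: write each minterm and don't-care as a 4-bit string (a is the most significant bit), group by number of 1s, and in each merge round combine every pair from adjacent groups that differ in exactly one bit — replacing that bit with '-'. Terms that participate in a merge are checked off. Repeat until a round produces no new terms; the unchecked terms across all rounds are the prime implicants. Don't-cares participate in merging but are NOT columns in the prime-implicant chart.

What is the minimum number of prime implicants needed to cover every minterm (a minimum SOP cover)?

3

Round 0: 0000✓ 0001✓ 0100✓ 0101✓ 0111✓ 1001✓ 1010✓ 1100✓ 1110✓ 1111✓
Round 1: -001 -100 -111 0-00✓ 0-01✓ 000-✓ 01-1 010-✓ 1-10 11-0 111-
Round 2: 0-0-
PIs = {-001, -100, -111, 0-0-, 01-1, 1-10, 11-0, 111-}
Coverage chart:
  m1: -001,0-0-
  m7: -111,01-1
  m9: -001 ←essential
  m10: 1-10 ←essential
  m14: 1-10,11-0,111-
  m15: -111,111-
Essential: -001, 1-10
Petrick residual → -111
Min cover (3 terms): b'c'd + bcd + acd'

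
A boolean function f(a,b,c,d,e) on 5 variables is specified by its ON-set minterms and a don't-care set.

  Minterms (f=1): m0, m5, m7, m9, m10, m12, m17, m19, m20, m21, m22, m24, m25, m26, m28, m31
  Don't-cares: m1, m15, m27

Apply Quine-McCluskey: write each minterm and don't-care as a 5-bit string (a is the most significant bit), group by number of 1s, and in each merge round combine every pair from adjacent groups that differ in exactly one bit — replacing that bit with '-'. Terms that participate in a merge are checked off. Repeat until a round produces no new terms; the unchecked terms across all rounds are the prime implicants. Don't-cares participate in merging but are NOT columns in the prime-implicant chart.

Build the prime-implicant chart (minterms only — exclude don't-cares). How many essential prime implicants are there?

[col 0] 00000*, 00001*, 00101*, 00111*, 01001*, 01010*, 01100*, 01111*, 10001*, 10011*, 10100*, 10101*, 10110*, 11000*, 11001*, 11010*, 11011*, 11100*, 11111*
[col 1] -0001*, -0101*, -1001*, -1010, -1100, -1111, 0-001*, 0-111, 00-01*, 0000-, 001-1, 1-001*, 1-011*, 1-100, 10-01*, 100-1*, 101-0, 1010-, 11-00, 11-11, 110-0*, 110-1*, 1100-*, 1101-*
[col 2] --001, -0-01, 1-0-1, 110--
Prime implicants: --001, -0-01, -1010, -1100, -1111, 0-111, 0000-, 001-1, 1-0-1, 1-100, 101-0, 1010-, 11-00, 11-11, 110--
PI chart (minterm → PIs covering it):
  0 | 0000-  (sole → essential)
  5 | -0-01,001-1
  7 | 0-111,001-1
  9 | --001  (sole → essential)
  10 | -1010  (sole → essential)
  12 | -1100  (sole → essential)
  17 | --001,-0-01,1-0-1
  19 | 1-0-1  (sole → essential)
  20 | 1-100,101-0,1010-
  21 | -0-01,1010-
  22 | 101-0  (sole → essential)
  24 | 11-00,110--
  25 | --001,1-0-1,110--
  26 | -1010,110--
  28 | -1100,1-100,11-00
  31 | -1111,11-11
Essential prime implicants: --001, -1010, -1100, 0000-, 1-0-1, 101-0

6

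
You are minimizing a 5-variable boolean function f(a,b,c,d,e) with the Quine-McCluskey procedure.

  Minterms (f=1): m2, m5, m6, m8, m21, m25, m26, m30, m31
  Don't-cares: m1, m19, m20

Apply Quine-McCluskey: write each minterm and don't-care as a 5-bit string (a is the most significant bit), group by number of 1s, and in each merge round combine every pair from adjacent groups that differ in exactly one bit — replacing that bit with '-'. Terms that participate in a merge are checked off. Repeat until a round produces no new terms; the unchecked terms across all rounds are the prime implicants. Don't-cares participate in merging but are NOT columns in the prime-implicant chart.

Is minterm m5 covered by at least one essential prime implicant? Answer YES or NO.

[col 0] 00001*, 00010*, 00101*, 00110*, 01000, 10011, 10100*, 10101*, 11001, 11010*, 11110*, 11111*
[col 1] -0101, 00-01, 00-10, 1010-, 11-10, 1111-
Prime implicants: -0101, 00-01, 00-10, 01000, 10011, 1010-, 11-10, 11001, 1111-
PI chart (minterm → PIs covering it):
  2 | 00-10  (sole → essential)
  5 | -0101,00-01
  6 | 00-10  (sole → essential)
  8 | 01000  (sole → essential)
  21 | -0101,1010-
  25 | 11001  (sole → essential)
  26 | 11-10  (sole → essential)
  30 | 11-10,1111-
  31 | 1111-  (sole → essential)
Essential prime implicants: 00-10, 01000, 11-10, 11001, 1111-

NO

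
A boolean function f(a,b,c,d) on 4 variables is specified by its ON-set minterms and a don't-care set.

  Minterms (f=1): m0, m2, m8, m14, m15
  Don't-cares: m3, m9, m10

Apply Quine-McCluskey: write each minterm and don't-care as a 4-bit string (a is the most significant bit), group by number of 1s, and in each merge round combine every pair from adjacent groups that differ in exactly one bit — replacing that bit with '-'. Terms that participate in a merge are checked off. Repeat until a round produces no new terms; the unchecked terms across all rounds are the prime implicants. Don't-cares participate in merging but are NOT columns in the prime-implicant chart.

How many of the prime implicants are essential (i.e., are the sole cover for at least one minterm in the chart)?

2

size-2^0 implicants → 0000(✓)  0010(✓)  0011(✓)  1000(✓)  1001(✓)  1010(✓)  1110(✓)  1111(✓)
size-2^1 implicants → -000(✓)  -010(✓)  00-0(✓)  001-  1-10  10-0(✓)  100-  111-
size-2^2 implicants → -0-0
Unchecked terms (primes): -0-0, 001-, 1-10, 100-, 111-
Minterm coverage:
  m0 ⊆ -0-0 [E]
  m2 ⊆ -0-0,001-
  m8 ⊆ -0-0,100-
  m14 ⊆ 1-10,111-
  m15 ⊆ 111- [E]
E = {-0-0, 111-}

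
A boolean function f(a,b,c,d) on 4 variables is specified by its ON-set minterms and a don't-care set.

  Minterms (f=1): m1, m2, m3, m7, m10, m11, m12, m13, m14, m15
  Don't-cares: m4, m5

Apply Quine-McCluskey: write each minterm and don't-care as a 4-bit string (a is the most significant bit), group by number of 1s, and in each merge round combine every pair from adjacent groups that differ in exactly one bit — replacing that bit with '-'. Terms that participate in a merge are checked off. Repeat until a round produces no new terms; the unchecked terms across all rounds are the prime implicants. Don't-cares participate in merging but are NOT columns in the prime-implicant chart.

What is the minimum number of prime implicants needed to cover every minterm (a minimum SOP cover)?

3

size-2^0 implicants → 0001(✓)  0010(✓)  0011(✓)  0100(✓)  0101(✓)  0111(✓)  1010(✓)  1011(✓)  1100(✓)  1101(✓)  1110(✓)  1111(✓)
size-2^1 implicants → -010(✓)  -011(✓)  -100(✓)  -101(✓)  -111(✓)  0-01(✓)  0-11(✓)  00-1(✓)  001-(✓)  01-1(✓)  010-(✓)  1-10(✓)  1-11(✓)  101-(✓)  11-0(✓)  11-1(✓)  110-(✓)  111-(✓)
size-2^2 implicants → --11  -01-  -1-1  -10-  0--1  1-1-  11--
Unchecked terms (primes): --11, -01-, -1-1, -10-, 0--1, 1-1-, 11--
Minterm coverage:
  m1 ⊆ 0--1 [E]
  m2 ⊆ -01- [E]
  m3 ⊆ --11,-01-,0--1
  m7 ⊆ --11,-1-1,0--1
  m10 ⊆ -01-,1-1-
  m11 ⊆ --11,-01-,1-1-
  m12 ⊆ -10-,11--
  m13 ⊆ -1-1,-10-,11--
  m14 ⊆ 1-1-,11--
  m15 ⊆ --11,-1-1,1-1-,11--
E = {-01-, 0--1}
Petrick residual → 11--
Cover = b'c + a'd + ab  |cover|=3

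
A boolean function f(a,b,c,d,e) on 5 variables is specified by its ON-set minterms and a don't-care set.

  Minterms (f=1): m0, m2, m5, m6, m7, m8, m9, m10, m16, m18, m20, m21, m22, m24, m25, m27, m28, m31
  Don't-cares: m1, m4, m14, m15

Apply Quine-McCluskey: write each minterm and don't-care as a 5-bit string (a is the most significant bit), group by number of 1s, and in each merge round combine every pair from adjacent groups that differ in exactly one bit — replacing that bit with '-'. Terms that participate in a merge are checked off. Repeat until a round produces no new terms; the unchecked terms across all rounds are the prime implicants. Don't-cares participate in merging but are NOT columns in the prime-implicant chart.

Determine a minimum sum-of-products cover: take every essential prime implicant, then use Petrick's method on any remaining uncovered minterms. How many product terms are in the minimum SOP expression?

7

Round 0: 00000✓ 00001✓ 00010✓ 00100✓ 00101✓ 00110✓ 00111✓ 01000✓ 01001✓ 01010✓ 01110✓ 01111✓ 10000✓ 10010✓ 10100✓ 10101✓ 10110✓ 11000✓ 11001✓ 11011✓ 11100✓ 11111✓
Round 1: -0000✓ -0010✓ -0100✓ -0101✓ -0110✓ -1000✓ -1001✓ -1111 0-000✓ 0-001✓ 0-010✓ 0-110✓ 0-111✓ 00-00✓ 00-01✓ 00-10✓ 000-0✓ 0000-✓ 001-0✓ 001-1✓ 0010-✓ 0011-✓ 01-10✓ 010-0✓ 0100-✓ 0111-✓ 1-000✓ 1-100✓ 10-00✓ 10-10✓ 100-0✓ 101-0✓ 1010-✓ 11-00✓ 11-11 110-1 1100-✓
Round 2: --000 -0-00✓ -0-10✓ -00-0✓ -01-0✓ -010- -100- 0--10 0-0-0 0-00- 0-11- 00--0✓ 00-0- 001-- 1--00 10--0✓
Round 3: -0--0
PIs = {--000, -0--0, -010-, -100-, -1111, 0--10, 0-0-0, 0-00-, 0-11-, 00-0-, 001--, 1--00, 11-11, 110-1}
Coverage chart:
  m0: --000,-0--0,0-0-0,0-00-,00-0-
  m2: -0--0,0--10,0-0-0
  m5: -010-,00-0-,001--
  m6: -0--0,0--10,0-11-,001--
  m7: 0-11-,001--
  m8: --000,-100-,0-0-0,0-00-
  m9: -100-,0-00-
  m10: 0--10,0-0-0
  m16: --000,-0--0,1--00
  m18: -0--0 ←essential
  m20: -0--0,-010-,1--00
  m21: -010- ←essential
  m22: -0--0 ←essential
  m24: --000,-100-,1--00
  m25: -100-,110-1
  m27: 11-11,110-1
  m28: 1--00 ←essential
  m31: -1111,11-11
Essential: -0--0, -010-, 1--00
Petrick residual → -100-, 0--10, 0-11-, 11-11
Min cover (7 terms): b'e' + b'cd' + bc'd' + a'de' + a'cd + ad'e' + abde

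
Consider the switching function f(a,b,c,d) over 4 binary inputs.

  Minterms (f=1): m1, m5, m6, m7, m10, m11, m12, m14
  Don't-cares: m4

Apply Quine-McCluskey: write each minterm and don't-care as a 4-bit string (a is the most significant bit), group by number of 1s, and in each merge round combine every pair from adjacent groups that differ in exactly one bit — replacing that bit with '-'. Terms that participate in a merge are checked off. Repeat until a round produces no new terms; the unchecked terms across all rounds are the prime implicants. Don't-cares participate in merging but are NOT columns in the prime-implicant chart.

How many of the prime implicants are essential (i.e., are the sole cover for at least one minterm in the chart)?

4

size-2^0 implicants → 0001(✓)  0100(✓)  0101(✓)  0110(✓)  0111(✓)  1010(✓)  1011(✓)  1100(✓)  1110(✓)
size-2^1 implicants → -100(✓)  -110(✓)  0-01  01-0(✓)  01-1(✓)  010-(✓)  011-(✓)  1-10  101-  11-0(✓)
size-2^2 implicants → -1-0  01--
Unchecked terms (primes): -1-0, 0-01, 01--, 1-10, 101-
Minterm coverage:
  m1 ⊆ 0-01 [E]
  m5 ⊆ 0-01,01--
  m6 ⊆ -1-0,01--
  m7 ⊆ 01-- [E]
  m10 ⊆ 1-10,101-
  m11 ⊆ 101- [E]
  m12 ⊆ -1-0 [E]
  m14 ⊆ -1-0,1-10
E = {-1-0, 0-01, 01--, 101-}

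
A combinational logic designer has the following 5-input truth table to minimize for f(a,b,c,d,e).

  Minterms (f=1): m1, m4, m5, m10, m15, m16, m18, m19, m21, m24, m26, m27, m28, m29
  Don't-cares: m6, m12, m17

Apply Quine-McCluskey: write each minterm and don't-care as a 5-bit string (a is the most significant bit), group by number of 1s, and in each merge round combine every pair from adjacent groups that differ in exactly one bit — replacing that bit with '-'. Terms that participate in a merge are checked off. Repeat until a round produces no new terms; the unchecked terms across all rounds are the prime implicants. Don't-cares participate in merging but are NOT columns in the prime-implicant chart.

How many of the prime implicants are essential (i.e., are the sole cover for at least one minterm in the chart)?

4

[col 0] 00001*, 00100*, 00101*, 00110*, 01010*, 01100*, 01111, 10000*, 10001*, 10010*, 10011*, 10101*, 11000*, 11010*, 11011*, 11100*, 11101*
[col 1] -0001*, -0101*, -1010, -1100, 0-100, 00-01*, 001-0, 0010-, 1-000*, 1-010*, 1-011*, 1-101, 10-01*, 100-0*, 100-1*, 1000-*, 1001-*, 11-00, 110-0*, 1101-*, 1110-
[col 2] -0-01, 1-0-0, 1-01-, 100--
Prime implicants: -0-01, -1010, -1100, 0-100, 001-0, 0010-, 01111, 1-0-0, 1-01-, 1-101, 100--, 11-00, 1110-
PI chart (minterm → PIs covering it):
  1 | -0-01  (sole → essential)
  4 | 0-100,001-0,0010-
  5 | -0-01,0010-
  10 | -1010  (sole → essential)
  15 | 01111  (sole → essential)
  16 | 1-0-0,100--
  18 | 1-0-0,1-01-,100--
  19 | 1-01-,100--
  21 | -0-01,1-101
  24 | 1-0-0,11-00
  26 | -1010,1-0-0,1-01-
  27 | 1-01-  (sole → essential)
  28 | -1100,11-00,1110-
  29 | 1-101,1110-
Essential prime implicants: -0-01, -1010, 01111, 1-01-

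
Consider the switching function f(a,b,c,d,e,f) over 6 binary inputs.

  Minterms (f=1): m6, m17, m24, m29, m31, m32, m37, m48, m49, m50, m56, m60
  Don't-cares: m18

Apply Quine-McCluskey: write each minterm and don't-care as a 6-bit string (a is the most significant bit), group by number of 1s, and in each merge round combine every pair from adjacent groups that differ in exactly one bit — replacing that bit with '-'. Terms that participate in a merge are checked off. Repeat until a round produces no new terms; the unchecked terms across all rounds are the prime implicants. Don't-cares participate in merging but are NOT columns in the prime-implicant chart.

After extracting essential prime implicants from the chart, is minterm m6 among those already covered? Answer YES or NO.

YES

Round 0: 000110 010001✓ 010010✓ 011000✓ 011101✓ 011111✓ 100000✓ 100101 110000✓ 110001✓ 110010✓ 111000✓ 111100✓
Round 1: -10001 -10010 -11000 0111-1 1-0000 11-000 1100-0 11000- 111-00
PIs = {-10001, -10010, -11000, 000110, 0111-1, 1-0000, 100101, 11-000, 1100-0, 11000-, 111-00}
Coverage chart:
  m6: 000110 ←essential
  m17: -10001 ←essential
  m24: -11000 ←essential
  m29: 0111-1 ←essential
  m31: 0111-1 ←essential
  m32: 1-0000 ←essential
  m37: 100101 ←essential
  m48: 1-0000,11-000,1100-0,11000-
  m49: -10001,11000-
  m50: -10010,1100-0
  m56: -11000,11-000,111-00
  m60: 111-00 ←essential
Essential: -10001, -11000, 000110, 0111-1, 1-0000, 100101, 111-00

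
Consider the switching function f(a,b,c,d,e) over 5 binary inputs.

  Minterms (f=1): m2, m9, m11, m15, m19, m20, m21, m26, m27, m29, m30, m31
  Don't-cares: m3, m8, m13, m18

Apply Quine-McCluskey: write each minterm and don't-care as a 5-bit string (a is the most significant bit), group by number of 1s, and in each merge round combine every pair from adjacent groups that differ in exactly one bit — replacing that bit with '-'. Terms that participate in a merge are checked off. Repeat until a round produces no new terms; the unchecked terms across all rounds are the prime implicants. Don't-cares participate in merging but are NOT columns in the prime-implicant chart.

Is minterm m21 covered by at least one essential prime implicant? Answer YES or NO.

YES

size-2^0 implicants → 00010(✓)  00011(✓)  01000(✓)  01001(✓)  01011(✓)  01101(✓)  01111(✓)  10010(✓)  10011(✓)  10100(✓)  10101(✓)  11010(✓)  11011(✓)  11101(✓)  11110(✓)  11111(✓)
size-2^1 implicants → -0010(✓)  -0011(✓)  -1011(✓)  -1101(✓)  -1111(✓)  0-011(✓)  0001-(✓)  01-01(✓)  01-11(✓)  010-1(✓)  0100-  011-1(✓)  1-010(✓)  1-011(✓)  1-101  1001-(✓)  1010-  11-10(✓)  11-11(✓)  1101-(✓)  111-1(✓)  1111-(✓)
size-2^2 implicants → --011  -001-  -1-11  -11-1  01--1  1-01-  11-1-
Unchecked terms (primes): --011, -001-, -1-11, -11-1, 01--1, 0100-, 1-01-, 1-101, 1010-, 11-1-
Minterm coverage:
  m2 ⊆ -001- [E]
  m9 ⊆ 01--1,0100-
  m11 ⊆ --011,-1-11,01--1
  m15 ⊆ -1-11,-11-1,01--1
  m19 ⊆ --011,-001-,1-01-
  m20 ⊆ 1010- [E]
  m21 ⊆ 1-101,1010-
  m26 ⊆ 1-01-,11-1-
  m27 ⊆ --011,-1-11,1-01-,11-1-
  m29 ⊆ -11-1,1-101
  m30 ⊆ 11-1- [E]
  m31 ⊆ -1-11,-11-1,11-1-
E = {-001-, 1010-, 11-1-}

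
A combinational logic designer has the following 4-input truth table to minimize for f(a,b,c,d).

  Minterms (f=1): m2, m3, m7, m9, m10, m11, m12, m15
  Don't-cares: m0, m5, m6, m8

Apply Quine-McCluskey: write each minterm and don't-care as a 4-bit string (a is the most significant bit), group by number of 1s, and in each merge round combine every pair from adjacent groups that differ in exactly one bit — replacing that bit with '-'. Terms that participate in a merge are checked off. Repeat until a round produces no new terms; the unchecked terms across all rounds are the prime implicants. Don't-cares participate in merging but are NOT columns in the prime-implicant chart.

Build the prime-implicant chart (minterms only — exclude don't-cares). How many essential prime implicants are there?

3

[col 0] 0000*, 0010*, 0011*, 0101*, 0110*, 0111*, 1000*, 1001*, 1010*, 1011*, 1100*, 1111*
[col 1] -000*, -010*, -011*, -111*, 0-10*, 0-11*, 00-0*, 001-*, 01-1, 011-*, 1-00, 1-11*, 10-0*, 10-1*, 100-*, 101-*
[col 2] --11, -0-0, -01-, 0-1-, 10--
Prime implicants: --11, -0-0, -01-, 0-1-, 01-1, 1-00, 10--
PI chart (minterm → PIs covering it):
  2 | -0-0,-01-,0-1-
  3 | --11,-01-,0-1-
  7 | --11,0-1-,01-1
  9 | 10--  (sole → essential)
  10 | -0-0,-01-,10--
  11 | --11,-01-,10--
  12 | 1-00  (sole → essential)
  15 | --11  (sole → essential)
Essential prime implicants: --11, 1-00, 10--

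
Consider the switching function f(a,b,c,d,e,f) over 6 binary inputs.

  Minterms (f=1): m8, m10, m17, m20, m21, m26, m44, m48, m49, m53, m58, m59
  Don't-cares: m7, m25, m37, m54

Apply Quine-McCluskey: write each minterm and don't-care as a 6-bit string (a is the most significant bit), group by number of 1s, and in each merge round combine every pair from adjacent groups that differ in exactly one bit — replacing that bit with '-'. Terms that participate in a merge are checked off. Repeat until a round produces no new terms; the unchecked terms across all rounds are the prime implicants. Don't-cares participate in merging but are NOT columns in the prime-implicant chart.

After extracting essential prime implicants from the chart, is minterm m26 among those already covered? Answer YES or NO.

size-2^0 implicants → 000111  001000(✓)  001010(✓)  010001(✓)  010100(✓)  010101(✓)  011001(✓)  011010(✓)  100101(✓)  101100  110000(✓)  110001(✓)  110101(✓)  110110  111010(✓)  111011(✓)
size-2^1 implicants → -10001(✓)  -10101(✓)  -11010  0-1010  0010-0  01-001  010-01(✓)  01010-  1-0101  110-01(✓)  11000-  11101-
size-2^2 implicants → -10-01
Unchecked terms (primes): -10-01, -11010, 0-1010, 000111, 0010-0, 01-001, 01010-, 1-0101, 101100, 11000-, 110110, 11101-
Minterm coverage:
  m8 ⊆ 0010-0 [E]
  m10 ⊆ 0-1010,0010-0
  m17 ⊆ -10-01,01-001
  m20 ⊆ 01010- [E]
  m21 ⊆ -10-01,01010-
  m26 ⊆ -11010,0-1010
  m44 ⊆ 101100 [E]
  m48 ⊆ 11000- [E]
  m49 ⊆ -10-01,11000-
  m53 ⊆ -10-01,1-0101
  m58 ⊆ -11010,11101-
  m59 ⊆ 11101- [E]
E = {0010-0, 01010-, 101100, 11000-, 11101-}

NO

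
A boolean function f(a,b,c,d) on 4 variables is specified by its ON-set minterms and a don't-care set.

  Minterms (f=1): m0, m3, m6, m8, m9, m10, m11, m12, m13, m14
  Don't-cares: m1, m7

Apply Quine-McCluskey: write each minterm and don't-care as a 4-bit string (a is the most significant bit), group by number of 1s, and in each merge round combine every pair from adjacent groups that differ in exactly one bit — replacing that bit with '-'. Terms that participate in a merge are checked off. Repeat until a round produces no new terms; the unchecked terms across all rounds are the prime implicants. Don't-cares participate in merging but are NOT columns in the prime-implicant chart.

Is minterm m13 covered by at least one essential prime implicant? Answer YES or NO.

YES

Round 0: 0000✓ 0001✓ 0011✓ 0110✓ 0111✓ 1000✓ 1001✓ 1010✓ 1011✓ 1100✓ 1101✓ 1110✓
Round 1: -000✓ -001✓ -011✓ -110 0-11 00-1✓ 000-✓ 011- 1-00✓ 1-01✓ 1-10✓ 10-0✓ 10-1✓ 100-✓ 101-✓ 11-0✓ 110-✓
Round 2: -0-1 -00- 1--0 1-0- 10--
PIs = {-0-1, -00-, -110, 0-11, 011-, 1--0, 1-0-, 10--}
Coverage chart:
  m0: -00- ←essential
  m3: -0-1,0-11
  m6: -110,011-
  m8: -00-,1--0,1-0-,10--
  m9: -0-1,-00-,1-0-,10--
  m10: 1--0,10--
  m11: -0-1,10--
  m12: 1--0,1-0-
  m13: 1-0- ←essential
  m14: -110,1--0
Essential: -00-, 1-0-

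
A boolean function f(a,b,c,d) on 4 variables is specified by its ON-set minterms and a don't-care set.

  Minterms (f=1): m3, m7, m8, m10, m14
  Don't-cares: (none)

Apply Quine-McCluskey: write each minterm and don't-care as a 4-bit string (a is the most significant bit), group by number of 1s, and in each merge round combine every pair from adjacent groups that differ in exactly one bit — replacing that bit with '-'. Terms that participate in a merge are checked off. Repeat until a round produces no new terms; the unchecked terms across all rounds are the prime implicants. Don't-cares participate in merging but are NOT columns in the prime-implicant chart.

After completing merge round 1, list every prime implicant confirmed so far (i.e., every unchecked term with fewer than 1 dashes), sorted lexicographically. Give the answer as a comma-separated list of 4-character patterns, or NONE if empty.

Round 0: 0011✓ 0111✓ 1000✓ 1010✓ 1110✓
Round 1: 0-11 1-10 10-0
PIs = {0-11, 1-10, 10-0}

NONE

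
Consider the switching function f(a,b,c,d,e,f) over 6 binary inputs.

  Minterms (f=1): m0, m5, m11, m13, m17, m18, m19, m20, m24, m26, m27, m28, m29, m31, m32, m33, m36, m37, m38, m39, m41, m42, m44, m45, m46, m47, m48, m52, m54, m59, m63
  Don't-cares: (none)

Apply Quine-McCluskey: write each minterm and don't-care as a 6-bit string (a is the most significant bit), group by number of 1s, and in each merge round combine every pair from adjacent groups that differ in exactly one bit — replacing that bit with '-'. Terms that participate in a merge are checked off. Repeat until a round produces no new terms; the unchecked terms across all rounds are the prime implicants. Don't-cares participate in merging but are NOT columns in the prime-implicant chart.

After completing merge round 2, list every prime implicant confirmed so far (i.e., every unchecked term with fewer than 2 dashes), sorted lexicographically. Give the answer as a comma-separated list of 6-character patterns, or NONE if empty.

size-2^0 implicants → 000000(✓)  000101(✓)  001011(✓)  001101(✓)  010001(✓)  010010(✓)  010011(✓)  010100(✓)  011000(✓)  011010(✓)  011011(✓)  011100(✓)  011101(✓)  011111(✓)  100000(✓)  100001(✓)  100100(✓)  100101(✓)  100110(✓)  100111(✓)  101001(✓)  101010(✓)  101100(✓)  101101(✓)  101110(✓)  101111(✓)  110000(✓)  110100(✓)  110110(✓)  111011(✓)  111111(✓)
size-2^1 implicants → -00000  -00101(✓)  -01101(✓)  -10100  -11011(✓)  -11111(✓)  0-1011  0-1101  00-101(✓)  01-010(✓)  01-011(✓)  01-100  0100-1  01001-(✓)  011-00  011-11(✓)  0110-0  01101-(✓)  0111-1  01110-  1-0000(✓)  1-0100(✓)  1-0110(✓)  1-1111  10-001(✓)  10-100(✓)  10-101(✓)  10-110(✓)  10-111(✓)  100-00(✓)  100-01(✓)  10000-(✓)  1001-0(✓)  1001-1(✓)  10010-(✓)  10011-(✓)  101-01(✓)  101-10  1011-0(✓)  1011-1(✓)  10110-(✓)  10111-(✓)  110-00(✓)  1101-0(✓)  111-11(✓)
size-2^2 implicants → -0-101  -11-11  01-01-  1-0-00  1-01-0  10--01  10-1-0(✓)  10-1-1(✓)  10-10-(✓)  10-11-(✓)  100-0-  1001--(✓)  1011--(✓)
size-2^3 implicants → 10-1--
Unchecked terms (primes): -0-101, -00000, -10100, -11-11, 0-1011, 0-1101, 01-01-, 01-100, 0100-1, 011-00, 0110-0, 0111-1, 01110-, 1-0-00, 1-01-0, 1-1111, 10--01, 10-1--, 100-0-, 101-10

-00000, -10100, 0-1011, 0-1101, 01-100, 0100-1, 011-00, 0110-0, 0111-1, 01110-, 1-1111, 101-10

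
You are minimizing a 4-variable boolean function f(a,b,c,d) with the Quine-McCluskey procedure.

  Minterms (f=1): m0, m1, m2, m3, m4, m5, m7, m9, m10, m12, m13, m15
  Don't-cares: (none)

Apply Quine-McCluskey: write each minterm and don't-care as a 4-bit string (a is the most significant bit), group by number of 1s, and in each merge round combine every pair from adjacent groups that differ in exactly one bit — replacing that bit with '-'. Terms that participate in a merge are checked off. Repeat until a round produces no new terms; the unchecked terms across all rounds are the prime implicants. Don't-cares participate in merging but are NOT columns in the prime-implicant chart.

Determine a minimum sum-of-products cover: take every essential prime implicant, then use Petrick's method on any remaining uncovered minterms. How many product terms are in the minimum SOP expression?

5

[col 0] 0000*, 0001*, 0010*, 0011*, 0100*, 0101*, 0111*, 1001*, 1010*, 1100*, 1101*, 1111*
[col 1] -001*, -010, -100*, -101*, -111*, 0-00*, 0-01*, 0-11*, 00-0*, 00-1*, 000-*, 001-*, 01-1*, 010-*, 1-01*, 11-1*, 110-*
[col 2] --01, -1-1, -10-, 0--1, 0-0-, 00--
Prime implicants: --01, -010, -1-1, -10-, 0--1, 0-0-, 00--
PI chart (minterm → PIs covering it):
  0 | 0-0-,00--
  1 | --01,0--1,0-0-,00--
  2 | -010,00--
  3 | 0--1,00--
  4 | -10-,0-0-
  5 | --01,-1-1,-10-,0--1,0-0-
  7 | -1-1,0--1
  9 | --01  (sole → essential)
  10 | -010  (sole → essential)
  12 | -10-  (sole → essential)
  13 | --01,-1-1,-10-
  15 | -1-1  (sole → essential)
Essential prime implicants: --01, -010, -1-1, -10-
Petrick residual → 00--
Minimum SOP uses 5 PIs: c'd + b'cd' + bd + bc' + a'b'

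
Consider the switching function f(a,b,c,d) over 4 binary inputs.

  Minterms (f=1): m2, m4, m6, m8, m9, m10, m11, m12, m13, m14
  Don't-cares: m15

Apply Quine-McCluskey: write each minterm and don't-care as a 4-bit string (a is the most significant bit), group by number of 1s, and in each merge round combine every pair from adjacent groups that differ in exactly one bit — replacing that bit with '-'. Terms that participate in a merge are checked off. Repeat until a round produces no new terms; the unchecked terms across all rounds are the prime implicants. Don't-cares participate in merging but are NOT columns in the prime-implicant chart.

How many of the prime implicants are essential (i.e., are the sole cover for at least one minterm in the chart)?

3

Round 0: 0010✓ 0100✓ 0110✓ 1000✓ 1001✓ 1010✓ 1011✓ 1100✓ 1101✓ 1110✓ 1111✓
Round 1: -010✓ -100✓ -110✓ 0-10✓ 01-0✓ 1-00✓ 1-01✓ 1-10✓ 1-11✓ 10-0✓ 10-1✓ 100-✓ 101-✓ 11-0✓ 11-1✓ 110-✓ 111-✓
Round 2: --10 -1-0 1--0✓ 1--1✓ 1-0-✓ 1-1-✓ 10--✓ 11--✓
Round 3: 1---
PIs = {--10, -1-0, 1---}
Coverage chart:
  m2: --10 ←essential
  m4: -1-0 ←essential
  m6: --10,-1-0
  m8: 1--- ←essential
  m9: 1--- ←essential
  m10: --10,1---
  m11: 1--- ←essential
  m12: -1-0,1---
  m13: 1--- ←essential
  m14: --10,-1-0,1---
Essential: --10, -1-0, 1---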